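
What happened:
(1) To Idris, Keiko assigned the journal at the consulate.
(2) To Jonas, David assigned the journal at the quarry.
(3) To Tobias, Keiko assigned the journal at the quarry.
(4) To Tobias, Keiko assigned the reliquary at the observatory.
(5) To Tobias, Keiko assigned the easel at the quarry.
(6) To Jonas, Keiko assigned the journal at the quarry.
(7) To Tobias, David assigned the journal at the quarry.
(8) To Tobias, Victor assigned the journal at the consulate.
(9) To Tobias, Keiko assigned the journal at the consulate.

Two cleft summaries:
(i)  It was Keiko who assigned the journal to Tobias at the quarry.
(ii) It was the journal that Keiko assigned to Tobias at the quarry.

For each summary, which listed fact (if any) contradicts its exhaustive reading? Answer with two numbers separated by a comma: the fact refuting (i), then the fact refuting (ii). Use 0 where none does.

Summary (i) focuses "Keiko" (the agent); background thing = the journal, recipient = Tobias, setting = at the quarry. Fact (7) matches that background with agent = David — refutes (i).
Summary (ii) focuses "the journal" (the thing); background agent = Keiko, recipient = Tobias, setting = at the quarry. Fact (5) matches that background with thing = the easel — refutes (ii).

7, 5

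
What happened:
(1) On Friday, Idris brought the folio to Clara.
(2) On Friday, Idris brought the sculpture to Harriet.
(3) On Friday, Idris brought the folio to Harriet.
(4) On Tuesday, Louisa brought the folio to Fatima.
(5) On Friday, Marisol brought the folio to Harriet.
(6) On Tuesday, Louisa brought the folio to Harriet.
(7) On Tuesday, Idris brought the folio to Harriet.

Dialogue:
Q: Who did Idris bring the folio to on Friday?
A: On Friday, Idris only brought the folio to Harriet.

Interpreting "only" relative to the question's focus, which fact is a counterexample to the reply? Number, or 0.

Answering "Who did ... to ...?" puts focus on the recipient — here, "Harriet".
So "only" ranges over recipients; the rest (same agent, thing, setting (Idris / the folio / on Friday)) is presupposed.
Fact (1) shares the background with a different recipient (Clara) — counterexample.
(Fact (2) would refute a reading with focus on the thing — but that is not what the question asks.)

1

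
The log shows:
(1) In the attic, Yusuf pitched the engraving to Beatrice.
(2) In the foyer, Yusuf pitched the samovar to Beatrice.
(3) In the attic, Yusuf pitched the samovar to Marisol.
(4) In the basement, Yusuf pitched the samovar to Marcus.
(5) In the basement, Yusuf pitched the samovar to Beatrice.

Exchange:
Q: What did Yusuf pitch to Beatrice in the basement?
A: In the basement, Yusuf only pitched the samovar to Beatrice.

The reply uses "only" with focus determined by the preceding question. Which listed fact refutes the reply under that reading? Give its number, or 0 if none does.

Answering "What did ...?" puts focus on the thing — here, "the samovar".
"Only" then excludes alternative things while the background — agent = Yusuf, recipient = Beatrice, setting = in the basement — is held fixed.
No listed fact shares that background with another thing. Nothing contradicts the reply.
(Fact (4) would refute a reading with focus on the recipient — but that is not what the question asks.)

0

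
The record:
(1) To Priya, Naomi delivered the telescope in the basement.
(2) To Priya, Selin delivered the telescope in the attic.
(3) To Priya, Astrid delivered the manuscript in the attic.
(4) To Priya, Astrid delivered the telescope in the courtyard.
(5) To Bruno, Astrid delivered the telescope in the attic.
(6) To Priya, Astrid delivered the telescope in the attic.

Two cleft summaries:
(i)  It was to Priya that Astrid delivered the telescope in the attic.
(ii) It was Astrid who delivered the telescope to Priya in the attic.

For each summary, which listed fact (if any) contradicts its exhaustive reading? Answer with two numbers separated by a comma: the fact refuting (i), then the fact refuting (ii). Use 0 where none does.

5, 2

Summary (i) focuses "Priya" (the recipient); background agent = Astrid, thing = the telescope, setting = in the attic. Fact (5) matches that background with recipient = Bruno — refutes (i).
Summary (ii) focuses "Astrid" (the agent); background thing = the telescope, recipient = Priya, setting = in the attic. Fact (2) matches that background with agent = Selin — refutes (ii).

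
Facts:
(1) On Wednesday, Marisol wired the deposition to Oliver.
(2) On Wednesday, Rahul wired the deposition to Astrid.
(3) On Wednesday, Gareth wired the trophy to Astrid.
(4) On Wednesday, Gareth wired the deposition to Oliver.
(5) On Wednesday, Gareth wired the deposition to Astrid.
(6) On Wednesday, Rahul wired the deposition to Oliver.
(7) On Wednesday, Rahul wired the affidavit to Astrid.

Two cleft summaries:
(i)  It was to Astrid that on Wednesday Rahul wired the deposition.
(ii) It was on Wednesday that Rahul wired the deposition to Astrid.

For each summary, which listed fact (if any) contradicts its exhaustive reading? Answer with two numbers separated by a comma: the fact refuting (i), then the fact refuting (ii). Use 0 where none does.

6, 0

Summary (i) focuses "Astrid" (the recipient); background agent = Rahul, thing = the deposition, setting = on Wednesday. Fact (6) matches that background with recipient = Oliver — refutes (i).
Summary (ii) focuses "on Wednesday" (the setting); background agent = Rahul, thing = the deposition, recipient = Astrid. No fact matches that background with a different setting, so 0.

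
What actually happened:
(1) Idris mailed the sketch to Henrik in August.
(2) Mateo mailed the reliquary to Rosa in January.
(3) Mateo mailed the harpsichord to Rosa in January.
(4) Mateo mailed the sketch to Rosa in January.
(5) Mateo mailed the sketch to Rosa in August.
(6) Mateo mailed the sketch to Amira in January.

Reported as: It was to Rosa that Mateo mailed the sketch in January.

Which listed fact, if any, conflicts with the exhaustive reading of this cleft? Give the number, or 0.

Focus of the cleft: "Rosa" (the recipient). Presupposed background: agent = Mateo, thing = the sketch, setting = in January.
The exhaustive reading says no other recipient fits that background.
But fact (6) also has agent = Mateo, thing = the sketch, setting = in January, with recipient = Amira — so the exhaustive reading fails.

6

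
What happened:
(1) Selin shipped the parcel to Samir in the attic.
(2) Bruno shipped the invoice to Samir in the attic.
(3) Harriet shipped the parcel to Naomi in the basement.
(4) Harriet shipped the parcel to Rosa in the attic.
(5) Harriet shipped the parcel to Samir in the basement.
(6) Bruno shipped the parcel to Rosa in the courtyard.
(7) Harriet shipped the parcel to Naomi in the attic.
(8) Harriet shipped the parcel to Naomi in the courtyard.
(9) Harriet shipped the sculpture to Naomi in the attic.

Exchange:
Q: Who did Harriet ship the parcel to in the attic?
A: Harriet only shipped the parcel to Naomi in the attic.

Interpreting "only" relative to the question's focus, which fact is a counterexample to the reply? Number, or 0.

The question "Who did ... to ...?" targets the recipient, so in the reply the focus falls on "Naomi".
"Only" then excludes alternative recipients while the background — agent = Harriet, thing = the parcel, setting = in the attic — is held fixed.
Fact (4) shares the background with a different recipient (Rosa) — counterexample.
(Fact (9) would refute a reading with focus on the thing — but that is not what the question asks.)

4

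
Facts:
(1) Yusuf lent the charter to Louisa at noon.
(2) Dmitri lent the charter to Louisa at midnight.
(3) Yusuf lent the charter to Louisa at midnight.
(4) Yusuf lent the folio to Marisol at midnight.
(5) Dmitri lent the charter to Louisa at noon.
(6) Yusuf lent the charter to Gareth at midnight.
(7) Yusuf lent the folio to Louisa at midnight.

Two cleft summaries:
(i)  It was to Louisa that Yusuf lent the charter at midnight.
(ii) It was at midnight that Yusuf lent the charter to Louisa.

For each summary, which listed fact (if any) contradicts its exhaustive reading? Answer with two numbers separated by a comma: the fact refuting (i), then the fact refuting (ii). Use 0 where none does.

(i): focus "Louisa". Looking for Yusuf as agent and the charter as thing and at midnight as setting with some other recipient — fact (6) has Gareth there. Refuted.
(ii): focus "at midnight". Looking for Yusuf as agent and the charter as thing and Louisa as recipient with some other setting — fact (1) has at noon there. Refuted.

6, 1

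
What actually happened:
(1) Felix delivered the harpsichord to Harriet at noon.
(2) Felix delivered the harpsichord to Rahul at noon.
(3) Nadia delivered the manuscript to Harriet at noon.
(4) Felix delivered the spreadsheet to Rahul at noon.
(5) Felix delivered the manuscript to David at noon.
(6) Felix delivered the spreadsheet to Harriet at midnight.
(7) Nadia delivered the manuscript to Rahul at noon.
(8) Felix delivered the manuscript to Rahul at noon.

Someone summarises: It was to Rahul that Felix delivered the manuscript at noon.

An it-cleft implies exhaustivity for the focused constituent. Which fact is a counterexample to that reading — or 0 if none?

5

The cleft puts "Rahul" in focus and presupposes the open proposition with same agent, thing, setting (Felix / the manuscript / at noon).
The exhaustive reading says no other recipient fits that background.
But fact (5) also has same agent, thing, setting (Felix / the manuscript / at noon), with recipient = David — so the exhaustive reading fails.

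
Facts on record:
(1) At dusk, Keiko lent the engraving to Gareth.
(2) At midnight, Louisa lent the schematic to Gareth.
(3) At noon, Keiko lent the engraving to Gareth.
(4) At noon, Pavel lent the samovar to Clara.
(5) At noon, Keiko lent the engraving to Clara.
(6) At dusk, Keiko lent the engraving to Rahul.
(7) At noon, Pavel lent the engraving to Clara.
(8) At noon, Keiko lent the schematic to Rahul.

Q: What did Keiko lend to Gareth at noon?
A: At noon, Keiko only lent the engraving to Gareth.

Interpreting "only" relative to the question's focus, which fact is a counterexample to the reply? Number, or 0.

The question "What did ...?" targets the thing, so in the reply the focus falls on "the engraving".
So "only" ranges over things; the rest (Keiko as agent and Gareth as recipient and at noon as setting) is presupposed.
No fact keeps Keiko as agent and Gareth as recipient and at noon as setting while changing the thing; every other fact differs on something backgrounded. The reply stands.
(Fact (1) would refute a reading with focus on the setting — but that is not what the question asks.)

0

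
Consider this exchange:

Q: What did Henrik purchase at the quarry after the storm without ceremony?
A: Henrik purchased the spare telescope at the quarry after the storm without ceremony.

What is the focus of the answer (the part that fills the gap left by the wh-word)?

the spare telescope

The wh-word "what" asks about the direct object.
In the answer, "Henrik", "without ceremony", "after the storm" and "at the quarry" are given — repeated from the question.
The constituent filling the direct object gap is "the spare telescope"; that is the focus and would carry nuclear stress.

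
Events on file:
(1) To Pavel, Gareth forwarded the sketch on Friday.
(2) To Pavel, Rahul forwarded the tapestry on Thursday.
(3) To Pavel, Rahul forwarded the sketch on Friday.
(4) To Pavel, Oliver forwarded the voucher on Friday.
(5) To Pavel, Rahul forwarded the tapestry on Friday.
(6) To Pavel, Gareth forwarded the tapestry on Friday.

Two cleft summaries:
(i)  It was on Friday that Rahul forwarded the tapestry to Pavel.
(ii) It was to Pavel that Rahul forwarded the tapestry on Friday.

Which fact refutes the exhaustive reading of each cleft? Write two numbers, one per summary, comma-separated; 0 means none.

Summary (i) focuses "on Friday" (the setting); background same agent, thing, recipient (Rahul / the tapestry / Pavel). Fact (2) matches that background with setting = on Thursday — refutes (i).
Summary (ii) focuses "Pavel" (the recipient); background same agent, thing, setting (Rahul / the tapestry / on Friday). No fact matches that background with a different recipient, so 0.

2, 0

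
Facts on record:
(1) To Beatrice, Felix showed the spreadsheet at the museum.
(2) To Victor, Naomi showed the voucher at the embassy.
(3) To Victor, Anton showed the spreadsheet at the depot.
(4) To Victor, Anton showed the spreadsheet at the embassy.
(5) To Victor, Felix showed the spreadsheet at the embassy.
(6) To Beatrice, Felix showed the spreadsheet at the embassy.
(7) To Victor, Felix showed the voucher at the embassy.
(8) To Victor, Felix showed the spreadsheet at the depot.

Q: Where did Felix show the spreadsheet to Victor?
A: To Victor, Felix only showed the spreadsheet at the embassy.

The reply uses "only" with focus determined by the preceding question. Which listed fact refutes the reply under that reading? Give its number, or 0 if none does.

Answering "Where did ...?" puts focus on the setting — here, "at the embassy".
"Only" then excludes alternative settings while the background — Felix as agent and the spreadsheet as thing and Victor as recipient — is held fixed.
Fact (8) shares the background with a different setting (at the depot) — counterexample.
(Fact (7) would refute a reading with focus on the thing — but that is not what the question asks.)

8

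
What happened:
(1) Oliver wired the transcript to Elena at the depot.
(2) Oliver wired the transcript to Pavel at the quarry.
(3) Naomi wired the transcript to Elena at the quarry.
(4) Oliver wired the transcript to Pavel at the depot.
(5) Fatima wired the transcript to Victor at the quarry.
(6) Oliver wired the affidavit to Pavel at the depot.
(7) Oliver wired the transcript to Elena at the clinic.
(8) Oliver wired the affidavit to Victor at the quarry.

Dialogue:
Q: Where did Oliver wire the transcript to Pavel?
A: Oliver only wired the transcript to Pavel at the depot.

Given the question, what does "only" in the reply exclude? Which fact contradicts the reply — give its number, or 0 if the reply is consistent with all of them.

The question "Where did ...?" targets the setting, so in the reply the focus falls on "at the depot".
"Only" then excludes alternative settings while the background — agent = Oliver, thing = the transcript, recipient = Pavel — is held fixed.
Fact (2) shares the background with a different setting (at the quarry) — counterexample.
(Fact (6) would refute a reading with focus on the thing — but that is not what the question asks.)

2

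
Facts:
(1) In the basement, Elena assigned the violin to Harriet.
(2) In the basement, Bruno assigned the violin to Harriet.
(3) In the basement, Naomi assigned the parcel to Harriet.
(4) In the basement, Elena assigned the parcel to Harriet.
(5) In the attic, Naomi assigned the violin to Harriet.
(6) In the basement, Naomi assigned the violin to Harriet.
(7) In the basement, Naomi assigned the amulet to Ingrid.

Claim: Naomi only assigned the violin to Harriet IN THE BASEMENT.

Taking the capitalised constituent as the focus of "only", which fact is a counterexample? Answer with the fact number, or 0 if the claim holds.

5

Focus (in capitals) is "in the basement" — the setting. "Only" excludes alternative settings while holding fixed Naomi as agent and the violin as thing and Harriet as recipient.
Fact (5) matches on Naomi as agent and the violin as thing and Harriet as recipient, but has setting = in the attic instead. That refutes the claim.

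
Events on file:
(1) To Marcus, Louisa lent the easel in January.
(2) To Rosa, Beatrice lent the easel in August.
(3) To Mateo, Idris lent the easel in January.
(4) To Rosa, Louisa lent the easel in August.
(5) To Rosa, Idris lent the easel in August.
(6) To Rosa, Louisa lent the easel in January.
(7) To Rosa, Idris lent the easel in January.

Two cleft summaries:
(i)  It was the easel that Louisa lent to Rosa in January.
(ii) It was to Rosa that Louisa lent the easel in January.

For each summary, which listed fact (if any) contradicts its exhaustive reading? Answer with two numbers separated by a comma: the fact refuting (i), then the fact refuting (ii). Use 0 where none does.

0, 1

Summary (i) focuses "the easel" (the thing); background Louisa as agent and Rosa as recipient and in January as setting. No fact matches that background with a different thing, so 0.
Summary (ii) focuses "Rosa" (the recipient); background Louisa as agent and the easel as thing and in January as setting. Fact (1) matches that background with recipient = Marcus — refutes (ii).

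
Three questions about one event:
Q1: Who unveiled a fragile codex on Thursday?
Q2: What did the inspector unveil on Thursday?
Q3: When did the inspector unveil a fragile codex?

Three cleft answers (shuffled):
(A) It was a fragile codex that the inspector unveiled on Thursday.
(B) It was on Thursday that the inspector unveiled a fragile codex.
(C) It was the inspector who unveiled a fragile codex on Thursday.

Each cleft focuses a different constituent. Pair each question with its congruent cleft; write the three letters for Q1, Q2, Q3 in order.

CAB

Q1 asks about the subject (agent); cleft (C) focuses "the inspector", which is the subject (agent) — so Q1 → C.
Q2 asks about the direct object; cleft (A) focuses "a fragile codex", which is the direct object — so Q2 → A.
Q3 asks about the time; cleft (B) focuses "on Thursday", which is the time — so Q3 → B.
Mapping: Q1→C, Q2→A, Q3→B.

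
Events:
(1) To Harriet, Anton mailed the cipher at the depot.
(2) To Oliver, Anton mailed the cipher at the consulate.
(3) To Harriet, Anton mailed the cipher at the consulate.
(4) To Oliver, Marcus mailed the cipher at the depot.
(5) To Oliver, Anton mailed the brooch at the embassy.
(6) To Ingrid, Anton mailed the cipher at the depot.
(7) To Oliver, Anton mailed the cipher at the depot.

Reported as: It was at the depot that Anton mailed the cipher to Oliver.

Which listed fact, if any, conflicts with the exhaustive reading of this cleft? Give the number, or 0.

2

The cleft puts "at the depot" in focus and presupposes the open proposition with same agent, thing, recipient (Anton / the cipher / Oliver).
Exhaustivity: at the depot is the only setting satisfying that background.
But fact (2) also has same agent, thing, recipient (Anton / the cipher / Oliver), with setting = at the consulate — so the exhaustive reading fails.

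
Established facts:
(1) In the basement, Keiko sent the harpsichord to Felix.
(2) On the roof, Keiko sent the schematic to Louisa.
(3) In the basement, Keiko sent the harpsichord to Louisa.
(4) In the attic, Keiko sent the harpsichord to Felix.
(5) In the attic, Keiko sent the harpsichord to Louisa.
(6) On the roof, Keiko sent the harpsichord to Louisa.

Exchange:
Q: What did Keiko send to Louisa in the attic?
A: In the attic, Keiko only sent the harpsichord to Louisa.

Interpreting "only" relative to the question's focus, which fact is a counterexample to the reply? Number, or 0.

Answering "What did ...?" puts focus on the thing — here, "the harpsichord".
"Only" then excludes alternative things while the background — same agent, recipient, setting (Keiko / Louisa / in the attic) — is held fixed.
No fact keeps same agent, recipient, setting (Keiko / Louisa / in the attic) while changing the thing; every other fact differs on something backgrounded. The reply stands.
(Fact (3) would refute a reading with focus on the setting — but that is not what the question asks.)

0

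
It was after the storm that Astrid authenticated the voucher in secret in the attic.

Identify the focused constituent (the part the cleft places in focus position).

In an it-cleft "It was X that/who ...", the clefted constituent X is the focus; the that/who-clause expresses the presupposed open proposition.
Here the focus is "after the storm". The backgrounded (presupposed) material includes "Astrid", "the voucher", "in secret" and "in the attic".

after the storm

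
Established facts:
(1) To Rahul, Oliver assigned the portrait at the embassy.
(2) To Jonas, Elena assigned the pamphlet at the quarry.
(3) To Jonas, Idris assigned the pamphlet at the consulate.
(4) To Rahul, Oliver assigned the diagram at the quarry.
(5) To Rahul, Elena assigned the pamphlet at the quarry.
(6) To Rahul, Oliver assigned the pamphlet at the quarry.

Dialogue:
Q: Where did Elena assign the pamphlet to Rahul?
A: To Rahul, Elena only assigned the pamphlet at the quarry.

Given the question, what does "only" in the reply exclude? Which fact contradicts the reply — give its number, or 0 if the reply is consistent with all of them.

The question "Where did ...?" targets the setting, so in the reply the focus falls on "at the quarry".
So "only" ranges over settings; the rest (agent = Elena, thing = the pamphlet, recipient = Rahul) is presupposed.
No fact keeps agent = Elena, thing = the pamphlet, recipient = Rahul while changing the setting; every other fact differs on something backgrounded. The reply stands.
(Fact (2) would refute a reading with focus on the recipient — but that is not what the question asks.)

0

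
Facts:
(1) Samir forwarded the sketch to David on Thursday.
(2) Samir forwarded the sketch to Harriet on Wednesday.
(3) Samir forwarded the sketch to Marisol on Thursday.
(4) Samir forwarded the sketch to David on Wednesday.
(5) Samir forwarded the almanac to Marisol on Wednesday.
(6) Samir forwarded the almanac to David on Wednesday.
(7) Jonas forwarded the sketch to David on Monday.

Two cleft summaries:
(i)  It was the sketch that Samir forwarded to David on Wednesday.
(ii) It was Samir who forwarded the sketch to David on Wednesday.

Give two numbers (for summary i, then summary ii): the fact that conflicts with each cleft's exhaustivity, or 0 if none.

Summary (i) focuses "the sketch" (the thing); background Samir as agent and David as recipient and on Wednesday as setting. Fact (6) matches that background with thing = the almanac — refutes (i).
Summary (ii) focuses "Samir" (the agent); background the sketch as thing and David as recipient and on Wednesday as setting. No fact matches that background with a different agent, so 0.

6, 0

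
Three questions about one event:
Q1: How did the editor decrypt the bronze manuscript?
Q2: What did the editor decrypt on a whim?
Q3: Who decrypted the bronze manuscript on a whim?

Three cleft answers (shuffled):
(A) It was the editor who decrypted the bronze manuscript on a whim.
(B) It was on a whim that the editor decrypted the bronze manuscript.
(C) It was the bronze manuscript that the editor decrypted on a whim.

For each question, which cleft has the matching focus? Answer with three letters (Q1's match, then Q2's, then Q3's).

BCA

Q1 asks about the manner; cleft (B) focuses "on a whim", which is the manner — so Q1 → B.
Q2 asks about the direct object; cleft (C) focuses "the bronze manuscript", which is the direct object — so Q2 → C.
Q3 asks about the subject (agent); cleft (A) focuses "the editor", which is the subject (agent) — so Q3 → A.
Mapping: Q1→B, Q2→C, Q3→A.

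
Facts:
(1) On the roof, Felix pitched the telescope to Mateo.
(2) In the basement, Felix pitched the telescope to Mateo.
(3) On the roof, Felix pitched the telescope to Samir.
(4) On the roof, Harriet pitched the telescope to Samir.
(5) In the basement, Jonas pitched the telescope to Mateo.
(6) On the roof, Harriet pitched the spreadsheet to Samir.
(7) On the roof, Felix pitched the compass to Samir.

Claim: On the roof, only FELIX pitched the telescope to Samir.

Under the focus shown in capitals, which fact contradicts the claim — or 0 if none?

The capitals mark "Felix" as focus. So "only" rules out other agents, with the rest (thing = the telescope, recipient = Samir, setting = on the roof) as background.
Fact (4) shares the background but differs in agent (Harriet) — a counterexample.

4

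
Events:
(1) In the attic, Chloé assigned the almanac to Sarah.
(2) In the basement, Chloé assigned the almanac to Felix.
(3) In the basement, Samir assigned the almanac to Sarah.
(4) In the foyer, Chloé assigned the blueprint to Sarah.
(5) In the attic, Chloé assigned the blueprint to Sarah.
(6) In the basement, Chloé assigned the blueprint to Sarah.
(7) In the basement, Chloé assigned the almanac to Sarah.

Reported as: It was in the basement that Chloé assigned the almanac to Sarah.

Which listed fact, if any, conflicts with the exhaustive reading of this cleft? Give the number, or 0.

1

Focus of the cleft: "in the basement" (the setting). Presupposed background: same agent, thing, recipient (Chloé / the almanac / Sarah).
The exhaustive reading says no other setting fits that background.
But fact (1) also has same agent, thing, recipient (Chloé / the almanac / Sarah), with setting = in the attic — so the exhaustive reading fails.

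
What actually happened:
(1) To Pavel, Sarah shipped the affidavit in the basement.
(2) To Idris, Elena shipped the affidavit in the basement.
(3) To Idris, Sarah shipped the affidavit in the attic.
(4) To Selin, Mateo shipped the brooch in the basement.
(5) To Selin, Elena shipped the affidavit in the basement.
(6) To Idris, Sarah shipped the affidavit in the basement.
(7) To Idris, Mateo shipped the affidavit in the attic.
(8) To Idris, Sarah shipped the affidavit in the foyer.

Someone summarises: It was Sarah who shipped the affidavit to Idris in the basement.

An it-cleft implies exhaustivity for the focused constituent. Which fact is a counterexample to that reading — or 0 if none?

2

The cleft puts "Sarah" in focus and presupposes the open proposition with the affidavit as thing and Idris as recipient and in the basement as setting.
Exhaustivity: Sarah is the only agent satisfying that background.
But fact (2) also has the affidavit as thing and Idris as recipient and in the basement as setting, with agent = Elena — so the exhaustive reading fails.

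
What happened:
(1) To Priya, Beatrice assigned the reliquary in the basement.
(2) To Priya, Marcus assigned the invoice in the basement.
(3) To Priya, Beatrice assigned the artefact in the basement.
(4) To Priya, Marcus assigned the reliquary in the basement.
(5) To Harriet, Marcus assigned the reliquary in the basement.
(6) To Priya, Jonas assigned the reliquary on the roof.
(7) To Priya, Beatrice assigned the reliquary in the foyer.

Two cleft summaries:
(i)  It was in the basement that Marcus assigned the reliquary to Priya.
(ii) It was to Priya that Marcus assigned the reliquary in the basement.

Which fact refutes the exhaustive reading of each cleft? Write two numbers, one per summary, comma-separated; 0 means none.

0, 5

Summary (i) focuses "in the basement" (the setting); background same agent, thing, recipient (Marcus / the reliquary / Priya). No fact matches that background with a different setting, so 0.
Summary (ii) focuses "Priya" (the recipient); background same agent, thing, setting (Marcus / the reliquary / in the basement). Fact (5) matches that background with recipient = Harriet — refutes (ii).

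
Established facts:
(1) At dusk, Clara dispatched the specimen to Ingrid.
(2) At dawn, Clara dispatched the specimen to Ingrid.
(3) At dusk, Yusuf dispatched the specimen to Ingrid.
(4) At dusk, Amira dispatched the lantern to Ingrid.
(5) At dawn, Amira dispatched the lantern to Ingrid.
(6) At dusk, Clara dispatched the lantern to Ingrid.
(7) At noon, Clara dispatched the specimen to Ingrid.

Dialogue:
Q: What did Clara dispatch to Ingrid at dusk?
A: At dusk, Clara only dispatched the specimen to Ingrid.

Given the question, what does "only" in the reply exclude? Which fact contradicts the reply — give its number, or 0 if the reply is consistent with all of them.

Answering "What did ...?" puts focus on the thing — here, "the specimen".
So "only" ranges over things; the rest (same agent, recipient, setting (Clara / Ingrid / at dusk)) is presupposed.
Fact (6) keeps same agent, recipient, setting (Clara / Ingrid / at dusk) but has thing = the lantern; that refutes the reply.
(Fact (2) would refute a reading with focus on the setting — but that is not what the question asks.)

6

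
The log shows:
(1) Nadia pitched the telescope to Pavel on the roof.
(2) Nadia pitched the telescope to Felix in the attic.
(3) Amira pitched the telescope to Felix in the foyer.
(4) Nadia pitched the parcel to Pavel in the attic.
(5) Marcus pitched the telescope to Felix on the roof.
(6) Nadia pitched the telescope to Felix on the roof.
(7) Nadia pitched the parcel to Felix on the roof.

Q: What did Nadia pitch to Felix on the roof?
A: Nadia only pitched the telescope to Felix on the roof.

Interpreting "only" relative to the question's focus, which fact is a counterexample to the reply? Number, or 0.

The question "What did ...?" targets the thing, so in the reply the focus falls on "the telescope".
So "only" ranges over things; the rest (agent = Nadia, recipient = Felix, setting = on the roof) is presupposed.
Fact (7) shares the background with a different thing (the parcel) — counterexample.
(Fact (2) would refute a reading with focus on the setting — but that is not what the question asks.)

7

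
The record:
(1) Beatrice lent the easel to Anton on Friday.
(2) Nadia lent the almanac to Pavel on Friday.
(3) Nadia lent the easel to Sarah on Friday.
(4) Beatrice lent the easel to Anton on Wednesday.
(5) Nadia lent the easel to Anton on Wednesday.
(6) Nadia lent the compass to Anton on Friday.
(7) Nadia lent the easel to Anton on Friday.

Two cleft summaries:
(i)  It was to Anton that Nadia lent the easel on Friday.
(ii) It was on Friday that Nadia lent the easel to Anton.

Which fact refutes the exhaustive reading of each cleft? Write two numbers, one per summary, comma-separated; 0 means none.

Summary (i) focuses "Anton" (the recipient); background same agent, thing, setting (Nadia / the easel / on Friday). Fact (3) matches that background with recipient = Sarah — refutes (i).
Summary (ii) focuses "on Friday" (the setting); background same agent, thing, recipient (Nadia / the easel / Anton). Fact (5) matches that background with setting = on Wednesday — refutes (ii).

3, 5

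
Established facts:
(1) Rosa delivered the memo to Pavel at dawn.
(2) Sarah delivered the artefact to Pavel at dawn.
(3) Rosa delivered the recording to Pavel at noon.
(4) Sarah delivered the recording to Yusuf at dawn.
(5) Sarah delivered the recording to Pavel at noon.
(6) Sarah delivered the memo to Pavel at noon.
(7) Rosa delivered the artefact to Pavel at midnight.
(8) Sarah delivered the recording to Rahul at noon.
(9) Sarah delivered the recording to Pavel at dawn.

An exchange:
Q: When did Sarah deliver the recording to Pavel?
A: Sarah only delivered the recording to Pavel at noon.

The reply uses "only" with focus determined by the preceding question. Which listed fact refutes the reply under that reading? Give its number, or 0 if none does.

The question "When did ...?" targets the setting, so in the reply the focus falls on "at noon".
So "only" ranges over settings; the rest (agent = Sarah, thing = the recording, recipient = Pavel) is presupposed.
Fact (9) keeps agent = Sarah, thing = the recording, recipient = Pavel but has setting = at dawn; that refutes the reply.
(Fact (6) would refute a reading with focus on the thing — but that is not what the question asks.)

9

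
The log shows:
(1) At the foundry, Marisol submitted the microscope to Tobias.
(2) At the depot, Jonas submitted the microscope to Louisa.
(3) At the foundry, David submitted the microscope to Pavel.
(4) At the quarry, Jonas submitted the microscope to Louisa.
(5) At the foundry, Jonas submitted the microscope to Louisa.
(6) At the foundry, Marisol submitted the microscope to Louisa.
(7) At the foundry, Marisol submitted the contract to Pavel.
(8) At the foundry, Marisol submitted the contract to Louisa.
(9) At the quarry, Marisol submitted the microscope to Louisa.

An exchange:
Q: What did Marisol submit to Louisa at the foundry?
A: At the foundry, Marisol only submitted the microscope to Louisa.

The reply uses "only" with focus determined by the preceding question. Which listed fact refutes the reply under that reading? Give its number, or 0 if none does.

Answering "What did ...?" puts focus on the thing — here, "the microscope".
"Only" then excludes alternative things while the background — agent = Marisol, recipient = Louisa, setting = at the foundry — is held fixed.
Fact (8) keeps agent = Marisol, recipient = Louisa, setting = at the foundry but has thing = the contract; that refutes the reply.
(Fact (1) would refute a reading with focus on the recipient — but that is not what the question asks.)

8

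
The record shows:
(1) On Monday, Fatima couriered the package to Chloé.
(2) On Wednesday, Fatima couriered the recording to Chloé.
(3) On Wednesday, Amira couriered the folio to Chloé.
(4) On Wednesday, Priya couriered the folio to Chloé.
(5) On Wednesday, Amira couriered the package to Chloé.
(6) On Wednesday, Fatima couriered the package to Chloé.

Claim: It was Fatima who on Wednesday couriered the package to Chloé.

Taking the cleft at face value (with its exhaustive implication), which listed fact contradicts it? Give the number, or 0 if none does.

5

The cleft puts "Fatima" in focus and presupposes the open proposition with the package as thing and Chloé as recipient and on Wednesday as setting.
The exhaustive reading says no other agent fits that background.
But fact (5) also has the package as thing and Chloé as recipient and on Wednesday as setting, with agent = Amira — so the exhaustive reading fails.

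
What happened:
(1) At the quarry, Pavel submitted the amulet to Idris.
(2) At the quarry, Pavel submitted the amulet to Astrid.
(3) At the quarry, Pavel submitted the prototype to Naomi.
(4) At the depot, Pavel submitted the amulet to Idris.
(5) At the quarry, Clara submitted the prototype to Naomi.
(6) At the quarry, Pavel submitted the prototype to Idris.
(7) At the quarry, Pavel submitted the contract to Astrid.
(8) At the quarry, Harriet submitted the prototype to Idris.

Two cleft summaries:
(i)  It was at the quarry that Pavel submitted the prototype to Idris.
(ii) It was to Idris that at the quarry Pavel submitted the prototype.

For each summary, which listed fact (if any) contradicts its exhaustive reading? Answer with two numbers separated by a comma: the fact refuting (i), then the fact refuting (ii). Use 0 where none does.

Summary (i) focuses "at the quarry" (the setting); background Pavel as agent and the prototype as thing and Idris as recipient. No fact matches that background with a different setting, so 0.
Summary (ii) focuses "Idris" (the recipient); background Pavel as agent and the prototype as thing and at the quarry as setting. Fact (3) matches that background with recipient = Naomi — refutes (ii).

0, 3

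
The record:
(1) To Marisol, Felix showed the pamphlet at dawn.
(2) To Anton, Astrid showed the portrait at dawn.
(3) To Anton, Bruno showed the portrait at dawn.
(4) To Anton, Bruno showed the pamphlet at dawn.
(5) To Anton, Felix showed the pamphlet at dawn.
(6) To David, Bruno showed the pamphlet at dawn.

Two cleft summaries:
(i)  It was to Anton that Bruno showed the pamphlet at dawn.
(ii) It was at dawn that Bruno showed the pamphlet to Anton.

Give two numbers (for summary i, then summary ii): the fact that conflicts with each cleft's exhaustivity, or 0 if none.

Summary (i) focuses "Anton" (the recipient); background same agent, thing, setting (Bruno / the pamphlet / at dawn). Fact (6) matches that background with recipient = David — refutes (i).
Summary (ii) focuses "at dawn" (the setting); background same agent, thing, recipient (Bruno / the pamphlet / Anton). No fact matches that background with a different setting, so 0.

6, 0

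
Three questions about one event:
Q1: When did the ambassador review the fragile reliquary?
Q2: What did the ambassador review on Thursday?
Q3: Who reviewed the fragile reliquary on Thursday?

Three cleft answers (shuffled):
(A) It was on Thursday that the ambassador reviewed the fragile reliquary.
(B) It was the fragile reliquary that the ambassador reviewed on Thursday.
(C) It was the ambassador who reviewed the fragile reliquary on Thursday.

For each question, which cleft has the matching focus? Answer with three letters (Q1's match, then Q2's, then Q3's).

Q1 asks about the time; cleft (A) focuses "on Thursday", which is the time — so Q1 → A.
Q2 asks about the direct object; cleft (B) focuses "the fragile reliquary", which is the direct object — so Q2 → B.
Q3 asks about the subject (agent); cleft (C) focuses "the ambassador", which is the subject (agent) — so Q3 → C.
Mapping: Q1→A, Q2→B, Q3→C.

ABC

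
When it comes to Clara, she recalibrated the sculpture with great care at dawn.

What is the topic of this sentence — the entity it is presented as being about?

Clara

The construction explicitly marks "Clara" as what the sentence is about — the topic.
The remainder of the clause is the comment (what is said about the topic).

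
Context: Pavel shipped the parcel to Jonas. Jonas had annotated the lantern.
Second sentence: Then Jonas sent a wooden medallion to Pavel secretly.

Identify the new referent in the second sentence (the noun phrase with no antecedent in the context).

"Jonas" and "Pavel" in the second sentence are given — already mentioned in the context.
"a wooden medallion" has no antecedent in the context; it is discourse-new (the indefinite article also signals a new referent).

a wooden medallion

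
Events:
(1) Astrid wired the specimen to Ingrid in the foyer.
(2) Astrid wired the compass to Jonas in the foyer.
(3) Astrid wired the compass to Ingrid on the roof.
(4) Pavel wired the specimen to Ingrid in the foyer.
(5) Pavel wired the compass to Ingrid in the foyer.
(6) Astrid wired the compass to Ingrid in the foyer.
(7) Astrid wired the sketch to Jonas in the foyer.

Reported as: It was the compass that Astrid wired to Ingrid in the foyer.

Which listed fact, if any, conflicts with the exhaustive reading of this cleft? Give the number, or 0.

The cleft puts "the compass" in focus and presupposes the open proposition with Astrid as agent and Ingrid as recipient and in the foyer as setting.
Exhaustivity: the compass is the only thing satisfying that background.
Fact (1) shares the background but with thing = the specimen; exhaustivity is violated.

1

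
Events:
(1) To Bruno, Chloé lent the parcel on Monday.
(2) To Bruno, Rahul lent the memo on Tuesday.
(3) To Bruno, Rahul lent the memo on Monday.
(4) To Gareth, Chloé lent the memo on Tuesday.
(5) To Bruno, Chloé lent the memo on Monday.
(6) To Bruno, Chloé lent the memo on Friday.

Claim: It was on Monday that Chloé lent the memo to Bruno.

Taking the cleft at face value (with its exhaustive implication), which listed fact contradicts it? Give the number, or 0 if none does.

Focus of the cleft: "on Monday" (the setting). Presupposed background: same agent, thing, recipient (Chloé / the memo / Bruno).
The exhaustive reading says no other setting fits that background.
But fact (6) also has same agent, thing, recipient (Chloé / the memo / Bruno), with setting = on Friday — so the exhaustive reading fails.

6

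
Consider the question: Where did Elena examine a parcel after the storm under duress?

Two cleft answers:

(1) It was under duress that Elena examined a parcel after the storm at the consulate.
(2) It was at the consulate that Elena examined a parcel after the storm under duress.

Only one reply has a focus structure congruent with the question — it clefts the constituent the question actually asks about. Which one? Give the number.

The question word "where" targets the location.
Option (1) clefts "under duress" — the manner, not what was asked.
Option (2) clefts "at the consulate" — that matches what the question asks about.
So the congruent reply is (2).

2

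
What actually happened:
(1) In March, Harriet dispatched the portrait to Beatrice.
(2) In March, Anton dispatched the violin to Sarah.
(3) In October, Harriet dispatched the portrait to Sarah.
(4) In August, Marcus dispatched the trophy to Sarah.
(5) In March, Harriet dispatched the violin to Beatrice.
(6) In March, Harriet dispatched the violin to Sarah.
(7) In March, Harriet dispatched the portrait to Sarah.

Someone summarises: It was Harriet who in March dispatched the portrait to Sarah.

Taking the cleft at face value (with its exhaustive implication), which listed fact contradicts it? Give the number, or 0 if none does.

0

The cleft puts "Harriet" in focus and presupposes the open proposition with thing = the portrait, recipient = Sarah, setting = in March.
The exhaustive reading says no other agent fits that background.
No listed fact matches the background with a different agent. Exhaustivity holds.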